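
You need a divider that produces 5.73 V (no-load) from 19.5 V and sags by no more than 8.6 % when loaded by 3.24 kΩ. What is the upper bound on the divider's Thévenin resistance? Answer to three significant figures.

R_th ≤ 305 Ω

Loading drop = R_th/(R_th + R_L) ≤ 0.0860, so R_th ≤ R_L · ε/(1−ε) = 3.24 kΩ × 0.0860/0.9140 = 305 Ω.
(Any R1, R2 with R2/(R1+R2) = 0.294 and R1‖R2 ≤ 305 Ω will meet the spec.)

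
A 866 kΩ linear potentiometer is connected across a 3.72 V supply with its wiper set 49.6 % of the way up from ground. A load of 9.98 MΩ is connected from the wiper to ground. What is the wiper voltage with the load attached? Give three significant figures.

The wiper splits the pot into (1−α)R = 436.5 kΩ above and αR = 429.5 kΩ below.
Lower section ‖ load = 411.8 kΩ.
V_wiper = 3.72 × 411.8/(436.5 + 411.8) = 1.81 V.

V ≈ 1.81 V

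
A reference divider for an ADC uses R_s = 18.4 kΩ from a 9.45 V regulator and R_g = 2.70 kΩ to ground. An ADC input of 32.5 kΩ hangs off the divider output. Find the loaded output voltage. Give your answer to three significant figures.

The load sits in parallel with R_g: R_g‖R_L = (2.70 × 32.5) / (2.70 + 32.5) = 2.493 kΩ.
V_out = 9.45 × 2.493 / (18.4 + 2.493) = 9.45 × 2.493/20.89 = 1.13 V.

V_out ≈ 1.13 V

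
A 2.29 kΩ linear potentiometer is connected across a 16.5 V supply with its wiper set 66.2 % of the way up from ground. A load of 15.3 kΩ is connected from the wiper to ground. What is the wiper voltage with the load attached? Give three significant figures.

The wiper splits the pot into (1−α)R = 774.0 Ω above and αR = 1516 Ω below.
Lower section ‖ load = 1379 Ω.
V_wiper = 16.5 × 1379/(774.0 + 1379) = 10.6 V.

V ≈ 10.6 V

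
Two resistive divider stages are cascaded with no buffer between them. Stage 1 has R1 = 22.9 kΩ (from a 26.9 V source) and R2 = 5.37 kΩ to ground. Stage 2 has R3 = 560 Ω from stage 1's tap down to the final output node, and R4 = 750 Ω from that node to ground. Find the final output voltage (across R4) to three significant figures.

V_out ≈ 0.677 V

Stage 2 presents R3+R4 = 1310 Ω as a load on stage 1's tap.
Stage 1's lower leg becomes R2‖(R3+R4) = 1053 Ω, so V_mid = 26.9 × 1053/23950 = 1.183 V.
Stage 2 is itself unloaded: V_out = V_mid × R4/(R3+R4) = 1.183 × 750/1310 = 0.677 V.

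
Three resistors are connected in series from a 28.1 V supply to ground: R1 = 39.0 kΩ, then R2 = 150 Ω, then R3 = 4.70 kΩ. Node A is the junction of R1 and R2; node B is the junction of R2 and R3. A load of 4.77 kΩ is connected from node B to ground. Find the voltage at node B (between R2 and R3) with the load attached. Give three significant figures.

At node B, R3 is in parallel with the load: R3‖R_L = 2367 Ω.
Below node A the resistance is R2 + (R3‖R_L) = 2517 Ω, so V_A = 28.1 × 2517/41520 = 1.704 V.
Then V_B = V_A × (R3‖R_L)/(R2 + R3‖R_L) = 1.704 × 2367/2517 = 1.60 V.

V ≈ 1.60 V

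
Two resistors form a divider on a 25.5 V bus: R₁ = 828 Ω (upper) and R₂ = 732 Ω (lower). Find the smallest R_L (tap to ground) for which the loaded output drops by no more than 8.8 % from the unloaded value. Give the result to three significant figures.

Output resistance R_th = R₁‖R₂ = (828 × 732)/1560 = 388.5 Ω.
The fractional drop is R_th/(R_th + R_L); requiring this ≤ 0.0880 gives R_L ≥ R_th(1/0.0880 − 1) = 388.5 × 10.36 = 4.03 kΩ.

R_L(min) ≈ 4.03 kΩ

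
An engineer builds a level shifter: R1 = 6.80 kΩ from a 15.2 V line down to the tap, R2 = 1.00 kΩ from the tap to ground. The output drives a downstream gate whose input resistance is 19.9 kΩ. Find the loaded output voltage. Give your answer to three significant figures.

The load sits in parallel with R2: R2‖R_L = (1.00 × 19.9) / (1.00 + 19.9) = 0.9522 kΩ.
V_out = 15.2 × 0.9522 / (6.80 + 0.9522) = 15.2 × 0.9522/7.752 = 1.87 V.
(Unloaded it would have been 1.95 V.)

V_out ≈ 1.87 V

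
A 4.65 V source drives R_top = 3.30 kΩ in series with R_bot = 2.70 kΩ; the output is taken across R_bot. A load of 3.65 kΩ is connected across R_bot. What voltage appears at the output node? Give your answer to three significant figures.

The load sits in parallel with R_bot: R_bot‖R_L = (2.70 × 3.65) / (2.70 + 3.65) = 1.552 kΩ.
V_out = 4.65 × 1.552 / (3.30 + 1.552) = 4.65 × 1.552/4.852 = 1.49 V.

V_out ≈ 1.49 V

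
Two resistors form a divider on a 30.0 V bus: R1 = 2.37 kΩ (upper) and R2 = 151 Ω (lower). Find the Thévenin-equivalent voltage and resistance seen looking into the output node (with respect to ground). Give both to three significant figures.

V_th is the open-circuit tap voltage: 30.0 × 151/(2370 + 151) = 1.80 V.
With the supply zeroed, R1 and R2 appear in parallel from the tap: R_th = R1‖R2 = (2370 × 151)/2521 = 142 Ω.

V_th = 1.80 V, R_th = 142 Ω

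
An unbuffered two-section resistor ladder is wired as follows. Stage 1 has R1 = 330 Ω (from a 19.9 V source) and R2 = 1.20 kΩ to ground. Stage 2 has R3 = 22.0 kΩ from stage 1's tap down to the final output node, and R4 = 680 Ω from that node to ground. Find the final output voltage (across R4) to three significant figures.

V_out ≈ 0.463 V

Stage 2 presents R3+R4 = 22680 Ω as a load on stage 1's tap.
Stage 1's lower leg becomes R2‖(R3+R4) = 1140 Ω, so V_mid = 19.9 × 1140/1470 = 15.43 V.
Stage 2 is itself unloaded: V_out = V_mid × R4/(R3+R4) = 15.43 × 680/22680 = 0.463 V.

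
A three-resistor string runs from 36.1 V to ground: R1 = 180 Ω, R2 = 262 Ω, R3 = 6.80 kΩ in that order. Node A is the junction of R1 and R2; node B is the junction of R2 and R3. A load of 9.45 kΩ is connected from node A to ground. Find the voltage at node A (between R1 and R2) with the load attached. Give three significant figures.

V ≈ 34.6 V

Below node A the series string R2+R3 = 7062 Ω sits in parallel with the 9450 Ω load: 4042 Ω.
V_A = 36.1 × 4042/(180 + 4042) = 34.6 V.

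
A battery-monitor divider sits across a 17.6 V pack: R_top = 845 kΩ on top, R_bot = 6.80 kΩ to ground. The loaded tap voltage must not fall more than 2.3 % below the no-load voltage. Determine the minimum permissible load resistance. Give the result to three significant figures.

Output resistance R_th = R_top‖R_bot = (845 × 6.80)/851.8 = 6.746 kΩ.
The fractional drop is R_th/(R_th + R_L); requiring this ≤ 0.0230 gives R_L ≥ R_th(1/0.0230 − 1) = 6.746 × 42.48 = 287 kΩ.

R_L(min) ≈ 287 kΩ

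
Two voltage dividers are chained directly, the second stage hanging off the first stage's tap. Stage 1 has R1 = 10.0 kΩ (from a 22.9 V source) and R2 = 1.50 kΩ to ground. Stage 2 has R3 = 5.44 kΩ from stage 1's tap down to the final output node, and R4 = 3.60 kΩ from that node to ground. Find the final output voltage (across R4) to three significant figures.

V_out ≈ 1.04 V

Stage 2 presents R3+R4 = 9.040 kΩ as a load on stage 1's tap.
Stage 1's lower leg becomes R2‖(R3+R4) = 1.287 kΩ, so V_mid = 22.9 × 1.287/11.29 = 2.610 V.
Stage 2 is itself unloaded: V_out = V_mid × R4/(R3+R4) = 2.610 × 3.60/9.040 = 1.04 V.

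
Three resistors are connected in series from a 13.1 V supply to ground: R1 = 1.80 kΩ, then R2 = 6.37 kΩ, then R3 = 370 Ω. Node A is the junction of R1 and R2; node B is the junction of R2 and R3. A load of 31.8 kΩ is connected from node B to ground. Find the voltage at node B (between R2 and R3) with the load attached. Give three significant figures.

At node B, R3 is in parallel with the load: R3‖R_L = 365.7 Ω.
Below node A the resistance is R2 + (R3‖R_L) = 6736 Ω, so V_A = 13.1 × 6736/8536 = 10.34 V.
Then V_B = V_A × (R3‖R_L)/(R2 + R3‖R_L) = 10.34 × 365.7/6736 = 0.561 V.

V ≈ 0.561 V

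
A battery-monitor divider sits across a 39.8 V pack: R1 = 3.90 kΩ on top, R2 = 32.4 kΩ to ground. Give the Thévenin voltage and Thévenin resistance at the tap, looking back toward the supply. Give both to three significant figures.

V_th is the open-circuit tap voltage: 39.8 × 32.4/(3.90 + 32.4) = 35.5 V.
With the supply zeroed, R1 and R2 appear in parallel from the tap: R_th = R1‖R2 = (3.90 × 32.4)/36.30 = 3.48 kΩ.

V_th = 35.5 V, R_th = 3.48 kΩ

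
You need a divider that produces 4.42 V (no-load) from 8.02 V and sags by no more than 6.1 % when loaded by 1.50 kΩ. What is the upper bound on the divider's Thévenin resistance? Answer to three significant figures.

Loading drop = R_th/(R_th + R_L) ≤ 0.0610, so R_th ≤ R_L · ε/(1−ε) = 1.50 kΩ × 0.0610/0.9390 = 97.4 Ω.
(Any R1, R2 with R2/(R1+R2) = 0.551 and R1‖R2 ≤ 97.4 Ω will meet the spec.)

R_th ≤ 97.4 Ω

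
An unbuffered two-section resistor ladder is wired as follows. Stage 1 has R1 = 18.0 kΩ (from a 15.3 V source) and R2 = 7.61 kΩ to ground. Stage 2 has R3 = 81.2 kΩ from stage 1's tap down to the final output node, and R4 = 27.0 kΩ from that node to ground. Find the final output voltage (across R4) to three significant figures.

V_out ≈ 1.08 V

Stage 2 presents R3+R4 = 108.2 kΩ as a load on stage 1's tap.
Stage 1's lower leg becomes R2‖(R3+R4) = 7.110 kΩ, so V_mid = 15.3 × 7.110/25.11 = 4.332 V.
Stage 2 is itself unloaded: V_out = V_mid × R4/(R3+R4) = 4.332 × 27.0/108.2 = 1.08 V.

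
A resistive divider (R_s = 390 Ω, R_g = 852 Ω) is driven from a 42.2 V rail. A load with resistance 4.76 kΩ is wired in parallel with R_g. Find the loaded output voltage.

V_out ≈ 27.4 V

The load sits in parallel with R_g: R_g‖R_L = (852 × 4760) / (852 + 4760) = 722.7 Ω.
V_out = 42.2 × 722.7 / (390 + 722.7) = 42.2 × 722.7/1113 = 27.4 V.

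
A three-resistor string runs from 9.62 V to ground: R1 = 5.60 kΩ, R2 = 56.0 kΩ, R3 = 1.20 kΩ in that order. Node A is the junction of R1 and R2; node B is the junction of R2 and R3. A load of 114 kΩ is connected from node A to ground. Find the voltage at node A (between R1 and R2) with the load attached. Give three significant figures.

V ≈ 8.39 V

Below node A the series string R2+R3 = 57.20 kΩ sits in parallel with the 114 kΩ load: 38.09 kΩ.
V_A = 9.62 × 38.09/(5.60 + 38.09) = 8.39 V.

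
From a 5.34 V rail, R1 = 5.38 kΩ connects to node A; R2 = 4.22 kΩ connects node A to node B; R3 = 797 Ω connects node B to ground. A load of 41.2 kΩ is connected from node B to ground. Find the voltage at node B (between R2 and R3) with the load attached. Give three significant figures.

V ≈ 0.402 V

At node B, R3 is in parallel with the load: R3‖R_L = 781.9 Ω.
Below node A the resistance is R2 + (R3‖R_L) = 5002 Ω, so V_A = 5.34 × 5002/10380 = 2.573 V.
Then V_B = V_A × (R3‖R_L)/(R2 + R3‖R_L) = 2.573 × 781.9/5002 = 0.402 V.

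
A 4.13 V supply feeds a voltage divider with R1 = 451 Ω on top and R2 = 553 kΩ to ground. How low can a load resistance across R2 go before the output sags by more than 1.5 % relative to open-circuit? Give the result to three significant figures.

Output resistance R_th = R1‖R2 = (451 × 553000)/553500 = 450.6 Ω.
The fractional drop is R_th/(R_th + R_L); requiring this ≤ 0.0150 gives R_L ≥ R_th(1/0.0150 − 1) = 450.6 × 65.67 = 29.6 kΩ.

R_L(min) ≈ 29.6 kΩ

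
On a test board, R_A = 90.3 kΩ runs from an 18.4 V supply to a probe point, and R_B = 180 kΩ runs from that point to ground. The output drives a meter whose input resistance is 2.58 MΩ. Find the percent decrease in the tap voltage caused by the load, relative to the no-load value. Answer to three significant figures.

The divider's output (Thévenin) resistance is R_A‖R_B = 60.13 kΩ.
Fractional drop under load = R_th/(R_th + R_L) = 60.13 / (60.13 + 2580) = 0.02278.
So the output falls by 2.28 %.

2.28 %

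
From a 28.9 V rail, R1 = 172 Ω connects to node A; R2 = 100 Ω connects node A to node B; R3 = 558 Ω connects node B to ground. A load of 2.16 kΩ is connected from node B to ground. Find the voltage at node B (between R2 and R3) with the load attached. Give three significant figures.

At node B, R3 is in parallel with the load: R3‖R_L = 443.4 Ω.
Below node A the resistance is R2 + (R3‖R_L) = 543.4 Ω, so V_A = 28.9 × 543.4/715.4 = 21.95 V.
Then V_B = V_A × (R3‖R_L)/(R2 + R3‖R_L) = 21.95 × 443.4/543.4 = 17.9 V.

V ≈ 17.9 V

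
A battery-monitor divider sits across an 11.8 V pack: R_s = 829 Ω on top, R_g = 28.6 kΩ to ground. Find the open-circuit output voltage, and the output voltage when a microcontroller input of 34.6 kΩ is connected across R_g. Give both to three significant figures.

Open-circuit: V = 11.8 × 28600/(829 + 28600) = 11.5 V.
With the load, R_g becomes R_g‖R_L = 15660 Ω, so V = 11.8 × 15660/16490 = 11.2 V.

Unloaded: 11.5 V; loaded: 11.2 V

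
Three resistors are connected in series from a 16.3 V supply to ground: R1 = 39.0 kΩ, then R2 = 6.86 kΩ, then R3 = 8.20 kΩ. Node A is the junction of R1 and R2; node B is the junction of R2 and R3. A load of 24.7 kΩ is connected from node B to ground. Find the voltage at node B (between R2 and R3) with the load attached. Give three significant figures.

V ≈ 1.93 V

At node B, R3 is in parallel with the load: R3‖R_L = 6.156 kΩ.
Below node A the resistance is R2 + (R3‖R_L) = 13.02 kΩ, so V_A = 16.3 × 13.02/52.02 = 4.079 V.
Then V_B = V_A × (R3‖R_L)/(R2 + R3‖R_L) = 4.079 × 6.156/13.02 = 1.93 V.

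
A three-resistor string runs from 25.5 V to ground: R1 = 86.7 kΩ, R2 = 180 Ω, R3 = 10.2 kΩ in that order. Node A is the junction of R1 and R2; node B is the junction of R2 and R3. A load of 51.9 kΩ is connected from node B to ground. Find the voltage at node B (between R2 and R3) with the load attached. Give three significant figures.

V ≈ 2.28 V

At node B, R3 is in parallel with the load: R3‖R_L = 8525 Ω.
Below node A the resistance is R2 + (R3‖R_L) = 8705 Ω, so V_A = 25.5 × 8705/95400 = 2.327 V.
Then V_B = V_A × (R3‖R_L)/(R2 + R3‖R_L) = 2.327 × 8525/8705 = 2.28 V.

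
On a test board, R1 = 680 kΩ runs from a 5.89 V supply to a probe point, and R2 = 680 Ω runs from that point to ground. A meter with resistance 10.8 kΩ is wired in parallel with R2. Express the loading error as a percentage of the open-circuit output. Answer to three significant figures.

5.92 %

The divider's output (Thévenin) resistance is R1‖R2 = 679.3 Ω.
Fractional drop under load = R_th/(R_th + R_L) = 679.3 / (679.3 + 10800) = 0.05918.
So the output falls by 5.92 %.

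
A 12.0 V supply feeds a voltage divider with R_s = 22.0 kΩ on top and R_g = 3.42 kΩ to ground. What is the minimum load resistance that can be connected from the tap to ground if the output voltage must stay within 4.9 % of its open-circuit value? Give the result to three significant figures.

R_L(min) ≈ 57.4 kΩ

Output resistance R_th = R_s‖R_g = (22.0 × 3.42)/25.42 = 2.960 kΩ.
The fractional drop is R_th/(R_th + R_L); requiring this ≤ 0.0490 gives R_L ≥ R_th(1/0.0490 − 1) = 2.960 × 19.41 = 57.4 kΩ.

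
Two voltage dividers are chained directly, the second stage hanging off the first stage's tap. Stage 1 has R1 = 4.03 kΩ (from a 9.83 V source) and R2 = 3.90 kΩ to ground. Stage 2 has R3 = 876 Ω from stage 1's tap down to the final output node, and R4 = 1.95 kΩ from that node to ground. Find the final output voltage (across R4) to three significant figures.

Stage 2 presents R3+R4 = 2826 Ω as a load on stage 1's tap.
Stage 1's lower leg becomes R2‖(R3+R4) = 1639 Ω, so V_mid = 9.83 × 1639/5669 = 2.842 V.
Stage 2 is itself unloaded: V_out = V_mid × R4/(R3+R4) = 2.842 × 1950/2826 = 1.96 V.

V_out ≈ 1.96 V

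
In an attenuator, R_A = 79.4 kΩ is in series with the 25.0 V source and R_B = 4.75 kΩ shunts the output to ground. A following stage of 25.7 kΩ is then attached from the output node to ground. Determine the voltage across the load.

The load sits in parallel with R_B: R_B‖R_L = (4.75 × 25.7) / (4.75 + 25.7) = 4.009 kΩ.
V_out = 25.0 × 4.009 / (79.4 + 4.009) = 25.0 × 4.009/83.41 = 1.20 V.
(Unloaded it would have been 1.41 V.)

V_out ≈ 1.20 V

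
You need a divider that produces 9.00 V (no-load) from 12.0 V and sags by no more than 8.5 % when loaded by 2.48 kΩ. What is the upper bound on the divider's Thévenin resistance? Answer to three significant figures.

R_th ≤ 230 Ω

Loading drop = R_th/(R_th + R_L) ≤ 0.0850, so R_th ≤ R_L · ε/(1−ε) = 2.48 kΩ × 0.0850/0.9150 = 230 Ω.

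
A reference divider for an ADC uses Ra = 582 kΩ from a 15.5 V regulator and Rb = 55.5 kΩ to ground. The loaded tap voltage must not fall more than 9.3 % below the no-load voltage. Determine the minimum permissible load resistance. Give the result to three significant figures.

R_L(min) ≈ 494 kΩ

Output resistance R_th = Ra‖Rb = (582 × 55.5)/637.5 = 50.67 kΩ.
The fractional drop is R_th/(R_th + R_L); requiring this ≤ 0.0930 gives R_L ≥ R_th(1/0.0930 − 1) = 50.67 × 9.753 = 494 kΩ.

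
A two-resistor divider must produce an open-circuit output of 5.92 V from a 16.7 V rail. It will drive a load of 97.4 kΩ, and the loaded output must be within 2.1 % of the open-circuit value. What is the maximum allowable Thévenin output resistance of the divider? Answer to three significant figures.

R_th ≤ 2.09 kΩ

Loading drop = R_th/(R_th + R_L) ≤ 0.0210, so R_th ≤ R_L · ε/(1−ε) = 97.4 kΩ × 0.0210/0.9790 = 2.09 kΩ.
(Any R1, R2 with R2/(R1+R2) = 0.354 and R1‖R2 ≤ 2.09 kΩ will meet the spec.)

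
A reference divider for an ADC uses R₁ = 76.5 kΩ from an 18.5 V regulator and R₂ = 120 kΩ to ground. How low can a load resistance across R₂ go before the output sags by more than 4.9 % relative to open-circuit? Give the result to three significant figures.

Output resistance R_th = R₁‖R₂ = (76.5 × 120)/196.5 = 46.72 kΩ.
The fractional drop is R_th/(R_th + R_L); requiring this ≤ 0.0490 gives R_L ≥ R_th(1/0.0490 − 1) = 46.72 × 19.41 = 907 kΩ.

R_L(min) ≈ 907 kΩ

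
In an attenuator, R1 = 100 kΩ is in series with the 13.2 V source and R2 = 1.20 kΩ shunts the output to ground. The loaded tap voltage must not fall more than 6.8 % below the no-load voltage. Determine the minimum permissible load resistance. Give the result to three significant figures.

R_L(min) ≈ 16.3 kΩ

Output resistance R_th = R1‖R2 = (100 × 1.20)/101.2 = 1.186 kΩ.
The fractional drop is R_th/(R_th + R_L); requiring this ≤ 0.0680 gives R_L ≥ R_th(1/0.0680 − 1) = 1.186 × 13.71 = 16.3 kΩ.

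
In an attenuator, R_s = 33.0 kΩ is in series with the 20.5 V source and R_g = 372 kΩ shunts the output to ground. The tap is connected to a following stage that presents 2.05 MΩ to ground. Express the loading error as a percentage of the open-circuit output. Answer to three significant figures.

The divider's output (Thévenin) resistance is R_s‖R_g = 30.31 kΩ.
Fractional drop under load = R_th/(R_th + R_L) = 30.31 / (30.31 + 2050) = 0.01457.
So the output falls by 1.46 %.

1.46 %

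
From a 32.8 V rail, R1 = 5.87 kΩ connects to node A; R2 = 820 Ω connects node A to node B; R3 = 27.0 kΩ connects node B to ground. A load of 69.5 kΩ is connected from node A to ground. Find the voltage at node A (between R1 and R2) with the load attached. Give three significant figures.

V ≈ 25.3 V

Below node A the series string R2+R3 = 27820 Ω sits in parallel with the 69500 Ω load: 19870 Ω.
V_A = 32.8 × 19870/(5870 + 19870) = 25.3 V.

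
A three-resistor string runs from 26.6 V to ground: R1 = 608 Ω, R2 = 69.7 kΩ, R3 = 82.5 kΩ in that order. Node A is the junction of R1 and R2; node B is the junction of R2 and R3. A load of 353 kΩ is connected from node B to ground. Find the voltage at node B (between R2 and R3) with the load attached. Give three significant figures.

At node B, R3 is in parallel with the load: R3‖R_L = 66870 Ω.
Below node A the resistance is R2 + (R3‖R_L) = 136600 Ω, so V_A = 26.6 × 136600/137200 = 26.48 V.
Then V_B = V_A × (R3‖R_L)/(R2 + R3‖R_L) = 26.48 × 66870/136600 = 13.0 V.

V ≈ 13.0 V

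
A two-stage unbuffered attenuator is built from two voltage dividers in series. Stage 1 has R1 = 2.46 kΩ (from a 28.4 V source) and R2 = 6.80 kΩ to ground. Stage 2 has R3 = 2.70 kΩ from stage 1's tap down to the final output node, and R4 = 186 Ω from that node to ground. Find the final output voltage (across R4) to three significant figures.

Stage 2 presents R3+R4 = 2886 Ω as a load on stage 1's tap.
Stage 1's lower leg becomes R2‖(R3+R4) = 2026 Ω, so V_mid = 28.4 × 2026/4486 = 12.83 V.
Stage 2 is itself unloaded: V_out = V_mid × R4/(R3+R4) = 12.83 × 186/2886 = 0.827 V.

V_out ≈ 0.827 V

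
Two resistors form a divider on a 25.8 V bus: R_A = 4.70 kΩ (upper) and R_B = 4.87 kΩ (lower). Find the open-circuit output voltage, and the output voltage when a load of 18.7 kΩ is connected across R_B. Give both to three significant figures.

Open-circuit: V = 25.8 × 4.87/(4.70 + 4.87) = 13.1 V.
With the load, R_B becomes R_B‖R_L = 3.864 kΩ, so V = 25.8 × 3.864/8.564 = 11.6 V.

Unloaded: 13.1 V; loaded: 11.6 V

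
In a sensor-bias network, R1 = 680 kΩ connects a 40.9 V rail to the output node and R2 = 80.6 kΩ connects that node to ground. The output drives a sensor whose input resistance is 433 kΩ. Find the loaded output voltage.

V_out ≈ 3.72 V

The load sits in parallel with R2: R2‖R_L = (80.6 × 433) / (80.6 + 433) = 67.95 kΩ.
V_out = 40.9 × 67.95 / (680 + 67.95) = 40.9 × 67.95/748.0 = 3.72 V.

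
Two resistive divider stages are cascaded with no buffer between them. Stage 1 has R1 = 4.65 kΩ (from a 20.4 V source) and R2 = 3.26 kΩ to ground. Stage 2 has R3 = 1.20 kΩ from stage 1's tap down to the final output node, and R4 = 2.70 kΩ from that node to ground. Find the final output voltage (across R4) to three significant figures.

Stage 2 presents R3+R4 = 3.900 kΩ as a load on stage 1's tap.
Stage 1's lower leg becomes R2‖(R3+R4) = 1.776 kΩ, so V_mid = 20.4 × 1.776/6.426 = 5.637 V.
Stage 2 is itself unloaded: V_out = V_mid × R4/(R3+R4) = 5.637 × 2.70/3.900 = 3.90 V.

V_out ≈ 3.90 V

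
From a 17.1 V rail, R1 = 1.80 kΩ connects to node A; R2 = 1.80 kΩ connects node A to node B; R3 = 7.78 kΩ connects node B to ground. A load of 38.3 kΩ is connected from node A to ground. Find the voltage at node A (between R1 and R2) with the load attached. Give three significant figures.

Below node A the series string R2+R3 = 9.580 kΩ sits in parallel with the 38.3 kΩ load: 7.663 kΩ.
V_A = 17.1 × 7.663/(1.80 + 7.663) = 13.8 V.

V ≈ 13.8 V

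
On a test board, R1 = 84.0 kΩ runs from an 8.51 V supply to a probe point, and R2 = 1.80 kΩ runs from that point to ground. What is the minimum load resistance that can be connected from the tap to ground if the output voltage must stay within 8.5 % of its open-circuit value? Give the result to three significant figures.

Output resistance R_th = R1‖R2 = (84.0 × 1.80)/85.80 = 1.762 kΩ.
The fractional drop is R_th/(R_th + R_L); requiring this ≤ 0.0850 gives R_L ≥ R_th(1/0.0850 − 1) = 1.762 × 10.76 = 19.0 kΩ.

R_L(min) ≈ 19.0 kΩ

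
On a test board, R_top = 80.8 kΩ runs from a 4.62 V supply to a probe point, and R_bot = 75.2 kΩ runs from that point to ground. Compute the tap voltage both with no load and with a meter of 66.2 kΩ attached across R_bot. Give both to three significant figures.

Open-circuit: V = 4.62 × 75.2/(80.8 + 75.2) = 2.23 V.
With the load, R_bot becomes R_bot‖R_L = 35.21 kΩ, so V = 4.62 × 35.21/116.0 = 1.40 V.

Unloaded: 2.23 V; loaded: 1.40 V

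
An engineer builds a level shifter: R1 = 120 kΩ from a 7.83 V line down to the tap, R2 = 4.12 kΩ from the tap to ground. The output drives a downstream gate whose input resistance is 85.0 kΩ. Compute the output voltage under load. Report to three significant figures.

V_out ≈ 0.248 V

The load sits in parallel with R2: R2‖R_L = (4.12 × 85.0) / (4.12 + 85.0) = 3.930 kΩ.
V_out = 7.83 × 3.930 / (120 + 3.930) = 7.83 × 3.930/123.9 = 0.248 V.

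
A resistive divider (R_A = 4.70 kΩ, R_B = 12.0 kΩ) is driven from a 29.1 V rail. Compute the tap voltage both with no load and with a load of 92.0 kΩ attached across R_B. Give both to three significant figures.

Unloaded: 20.9 V; loaded: 20.2 V

Open-circuit: V = 29.1 × 12.0/(4.70 + 12.0) = 20.9 V.
With the load, R_B becomes R_B‖R_L = 10.62 kΩ, so V = 29.1 × 10.62/15.32 = 20.2 V.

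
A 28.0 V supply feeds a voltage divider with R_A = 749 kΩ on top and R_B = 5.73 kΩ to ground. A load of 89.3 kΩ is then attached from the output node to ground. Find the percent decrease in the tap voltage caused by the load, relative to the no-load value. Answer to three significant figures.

5.99 %

The divider's output (Thévenin) resistance is R_A‖R_B = 5.686 kΩ.
Fractional drop under load = R_th/(R_th + R_L) = 5.686 / (5.686 + 89.3) = 0.05987.
So the output falls by 5.99 %.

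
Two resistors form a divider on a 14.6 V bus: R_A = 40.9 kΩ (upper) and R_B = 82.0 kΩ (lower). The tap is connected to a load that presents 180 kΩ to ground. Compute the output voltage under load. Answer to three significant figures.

The load sits in parallel with R_B: R_B‖R_L = (82.0 × 180) / (82.0 + 180) = 56.34 kΩ.
V_out = 14.6 × 56.34 / (40.9 + 56.34) = 14.6 × 56.34/97.24 = 8.46 V.
(Unloaded it would have been 9.74 V.)

V_out ≈ 8.46 V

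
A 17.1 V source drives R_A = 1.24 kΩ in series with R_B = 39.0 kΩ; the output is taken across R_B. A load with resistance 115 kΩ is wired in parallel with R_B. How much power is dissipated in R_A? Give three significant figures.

Total resistance from the source is R_A + (R_B‖R_L) = 30.36 kΩ, so I = 17.1/30.36 kΩ = 0.5632 mA.
P = I²·R_A = (0.5632 mA)² × 1.24 kΩ = 0.393 mW.

P ≈ 0.393 mW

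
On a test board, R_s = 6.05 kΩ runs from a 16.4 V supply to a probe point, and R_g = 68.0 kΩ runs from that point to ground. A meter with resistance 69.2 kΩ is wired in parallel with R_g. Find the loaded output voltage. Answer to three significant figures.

V_out ≈ 13.9 V

The load sits in parallel with R_g: R_g‖R_L = (68.0 × 69.2) / (68.0 + 69.2) = 34.30 kΩ.
V_out = 16.4 × 34.30 / (6.05 + 34.30) = 16.4 × 34.30/40.35 = 13.9 V.
(Unloaded it would have been 15.1 V.)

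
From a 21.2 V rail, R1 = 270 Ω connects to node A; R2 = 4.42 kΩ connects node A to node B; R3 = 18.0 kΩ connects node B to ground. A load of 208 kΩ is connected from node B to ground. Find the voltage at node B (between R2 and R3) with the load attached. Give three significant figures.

At node B, R3 is in parallel with the load: R3‖R_L = 16570 Ω.
Below node A the resistance is R2 + (R3‖R_L) = 20990 Ω, so V_A = 21.2 × 20990/21260 = 20.93 V.
Then V_B = V_A × (R3‖R_L)/(R2 + R3‖R_L) = 20.93 × 16570/20990 = 16.5 V.

V ≈ 16.5 V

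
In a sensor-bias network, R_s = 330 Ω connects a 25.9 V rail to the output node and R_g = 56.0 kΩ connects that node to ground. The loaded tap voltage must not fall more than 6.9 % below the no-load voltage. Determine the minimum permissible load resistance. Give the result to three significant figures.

R_L(min) ≈ 4.43 kΩ

Output resistance R_th = R_s‖R_g = (330 × 56000)/56330 = 328.1 Ω.
The fractional drop is R_th/(R_th + R_L); requiring this ≤ 0.0690 gives R_L ≥ R_th(1/0.0690 − 1) = 328.1 × 13.49 = 4.43 kΩ.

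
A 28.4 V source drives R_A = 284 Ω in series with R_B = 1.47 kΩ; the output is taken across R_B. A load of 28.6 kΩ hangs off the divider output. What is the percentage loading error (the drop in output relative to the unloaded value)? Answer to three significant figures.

0.825 %

The divider's output (Thévenin) resistance is R_A‖R_B = 238.0 Ω.
Fractional drop under load = R_th/(R_th + R_L) = 238.0 / (238.0 + 28600) = 0.008254.
So the output falls by 0.825 %.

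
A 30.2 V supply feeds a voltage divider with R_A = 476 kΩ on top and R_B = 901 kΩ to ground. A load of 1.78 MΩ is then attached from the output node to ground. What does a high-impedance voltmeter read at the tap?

V_out ≈ 16.8 V

The load sits in parallel with R_B: R_B‖R_L = (901 × 1780) / (901 + 1780) = 598.2 kΩ.
V_out = 30.2 × 598.2 / (476 + 598.2) = 30.2 × 598.2/1074 = 16.8 V.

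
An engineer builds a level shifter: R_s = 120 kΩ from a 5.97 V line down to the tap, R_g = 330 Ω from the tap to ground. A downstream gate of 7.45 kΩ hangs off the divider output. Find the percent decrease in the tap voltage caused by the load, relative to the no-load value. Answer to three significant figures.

4.23 %

The divider's output (Thévenin) resistance is R_s‖R_g = 329.1 Ω.
Fractional drop under load = R_th/(R_th + R_L) = 329.1 / (329.1 + 7450) = 0.04231.
So the output falls by 4.23 %.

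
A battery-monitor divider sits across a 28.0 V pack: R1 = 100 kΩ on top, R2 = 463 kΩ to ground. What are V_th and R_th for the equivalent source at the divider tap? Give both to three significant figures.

V_th = 23.0 V, R_th = 82.2 kΩ

V_th is the open-circuit tap voltage: 28.0 × 463/(100 + 463) = 23.0 V.
With the supply zeroed, R1 and R2 appear in parallel from the tap: R_th = R1‖R2 = (100 × 463)/563.0 = 82.2 kΩ.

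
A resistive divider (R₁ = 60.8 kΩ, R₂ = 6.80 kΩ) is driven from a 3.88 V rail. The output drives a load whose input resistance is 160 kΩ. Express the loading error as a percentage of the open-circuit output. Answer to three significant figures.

The divider's output (Thévenin) resistance is R₁‖R₂ = 6.116 kΩ.
Fractional drop under load = R_th/(R_th + R_L) = 6.116 / (6.116 + 160) = 0.03682.
So the output falls by 3.68 %.

3.68 %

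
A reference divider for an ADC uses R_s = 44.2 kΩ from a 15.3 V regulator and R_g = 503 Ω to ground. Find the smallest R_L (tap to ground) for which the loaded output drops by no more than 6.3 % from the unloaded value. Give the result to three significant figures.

Output resistance R_th = R_s‖R_g = (44200 × 503)/44700 = 497.3 Ω.
The fractional drop is R_th/(R_th + R_L); requiring this ≤ 0.0630 gives R_L ≥ R_th(1/0.0630 − 1) = 497.3 × 14.87 = 7.40 kΩ.

R_L(min) ≈ 7.40 kΩ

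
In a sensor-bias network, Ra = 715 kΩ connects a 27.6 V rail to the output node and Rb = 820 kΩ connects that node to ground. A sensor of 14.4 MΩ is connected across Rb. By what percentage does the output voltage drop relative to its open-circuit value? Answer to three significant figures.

2.58 %

The divider's output (Thévenin) resistance is Ra‖Rb = 382.0 kΩ.
Fractional drop under load = R_th/(R_th + R_L) = 382.0 / (382.0 + 14400) = 0.02584.
So the output falls by 2.58 %.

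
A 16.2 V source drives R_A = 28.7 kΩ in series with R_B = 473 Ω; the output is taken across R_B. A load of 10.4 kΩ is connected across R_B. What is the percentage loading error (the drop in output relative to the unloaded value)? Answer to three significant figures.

4.28 %

The divider's output (Thévenin) resistance is R_A‖R_B = 465.3 Ω.
Fractional drop under load = R_th/(R_th + R_L) = 465.3 / (465.3 + 10400) = 0.04283.
So the output falls by 4.28 %.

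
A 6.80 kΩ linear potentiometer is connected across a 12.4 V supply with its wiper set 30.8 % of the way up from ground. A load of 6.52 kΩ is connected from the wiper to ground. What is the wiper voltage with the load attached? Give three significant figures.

V ≈ 3.12 V

The wiper splits the pot into (1−α)R = 4.706 kΩ above and αR = 2.094 kΩ below.
Lower section ‖ load = 1.585 kΩ.
V_wiper = 12.4 × 1.585/(4.706 + 1.585) = 3.12 V.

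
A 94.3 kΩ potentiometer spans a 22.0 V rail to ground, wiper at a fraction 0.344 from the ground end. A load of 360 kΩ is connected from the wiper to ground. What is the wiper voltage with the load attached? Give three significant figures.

V ≈ 7.15 V

The wiper splits the pot into (1−α)R = 61.86 kΩ above and αR = 32.44 kΩ below.
Lower section ‖ load = 29.76 kΩ.
V_wiper = 22.0 × 29.76/(61.86 + 29.76) = 7.15 V.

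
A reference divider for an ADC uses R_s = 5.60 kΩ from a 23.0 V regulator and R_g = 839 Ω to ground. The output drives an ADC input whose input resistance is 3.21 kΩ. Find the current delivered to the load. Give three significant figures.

R_g‖R_L = 665.1 Ω; V_out = 23.0 × 665.1/6265 = 2.442 V.
I_L = V_out / R_L = 2.442 / 3.21 kΩ = 0.761 mA.

I_L ≈ 0.761 mA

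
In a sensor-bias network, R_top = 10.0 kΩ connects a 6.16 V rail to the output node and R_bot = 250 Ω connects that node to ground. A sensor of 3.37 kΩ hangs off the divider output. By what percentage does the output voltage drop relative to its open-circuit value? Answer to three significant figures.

6.75 %

The divider's output (Thévenin) resistance is R_top‖R_bot = 243.9 Ω.
Fractional drop under load = R_th/(R_th + R_L) = 243.9 / (243.9 + 3370) = 0.06749.
So the output falls by 6.75 %.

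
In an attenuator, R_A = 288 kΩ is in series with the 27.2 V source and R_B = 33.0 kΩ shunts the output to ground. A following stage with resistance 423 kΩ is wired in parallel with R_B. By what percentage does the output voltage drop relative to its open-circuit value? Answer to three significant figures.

6.54 %

The divider's output (Thévenin) resistance is R_A‖R_B = 29.61 kΩ.
Fractional drop under load = R_th/(R_th + R_L) = 29.61 / (29.61 + 423) = 0.06542.
So the output falls by 6.54 %.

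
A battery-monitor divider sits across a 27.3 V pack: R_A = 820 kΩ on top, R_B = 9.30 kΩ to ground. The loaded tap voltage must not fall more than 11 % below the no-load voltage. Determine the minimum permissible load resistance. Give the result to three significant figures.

R_L(min) ≈ 74.4 kΩ

Output resistance R_th = R_A‖R_B = (820 × 9.30)/829.3 = 9.196 kΩ.
The fractional drop is R_th/(R_th + R_L); requiring this ≤ 0.110 gives R_L ≥ R_th(1/0.110 − 1) = 9.196 × 8.091 = 74.4 kΩ.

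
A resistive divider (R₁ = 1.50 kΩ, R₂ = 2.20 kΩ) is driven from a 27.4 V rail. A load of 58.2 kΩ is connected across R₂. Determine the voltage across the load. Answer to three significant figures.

V_out ≈ 16.0 V

The load sits in parallel with R₂: R₂‖R_L = (2.20 × 58.2) / (2.20 + 58.2) = 2.120 kΩ.
V_out = 27.4 × 2.120 / (1.50 + 2.120) = 27.4 × 2.120/3.620 = 16.0 V.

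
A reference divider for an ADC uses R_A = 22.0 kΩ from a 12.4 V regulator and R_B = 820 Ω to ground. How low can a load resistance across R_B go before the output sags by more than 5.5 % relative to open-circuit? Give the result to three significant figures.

Output resistance R_th = R_A‖R_B = (22000 × 820)/22820 = 790.5 Ω.
The fractional drop is R_th/(R_th + R_L); requiring this ≤ 0.0550 gives R_L ≥ R_th(1/0.0550 − 1) = 790.5 × 17.18 = 13.6 kΩ.

R_L(min) ≈ 13.6 kΩ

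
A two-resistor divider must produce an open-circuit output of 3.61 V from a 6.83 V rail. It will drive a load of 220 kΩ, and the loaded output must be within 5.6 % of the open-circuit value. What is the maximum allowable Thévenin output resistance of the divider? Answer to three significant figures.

Loading drop = R_th/(R_th + R_L) ≤ 0.0560, so R_th ≤ R_L · ε/(1−ε) = 220 kΩ × 0.0560/0.9440 = 13.1 kΩ.

R_th ≤ 13.1 kΩ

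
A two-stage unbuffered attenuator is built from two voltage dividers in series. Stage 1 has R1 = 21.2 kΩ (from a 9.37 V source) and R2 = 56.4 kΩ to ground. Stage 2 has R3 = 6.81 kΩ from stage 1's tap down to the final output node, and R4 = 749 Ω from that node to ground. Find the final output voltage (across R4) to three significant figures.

Stage 2 presents R3+R4 = 7559 Ω as a load on stage 1's tap.
Stage 1's lower leg becomes R2‖(R3+R4) = 6666 Ω, so V_mid = 9.37 × 6666/27870 = 2.241 V.
Stage 2 is itself unloaded: V_out = V_mid × R4/(R3+R4) = 2.241 × 749/7559 = 0.222 V.

V_out ≈ 0.222 V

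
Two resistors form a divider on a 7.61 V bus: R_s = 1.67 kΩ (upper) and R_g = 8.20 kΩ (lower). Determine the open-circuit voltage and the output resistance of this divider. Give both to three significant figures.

V_th is the open-circuit tap voltage: 7.61 × 8.20/(1.67 + 8.20) = 6.32 V.
With the supply zeroed, R_s and R_g appear in parallel from the tap: R_th = R_s‖R_g = (1.67 × 8.20)/9.870 = 1.39 kΩ.

V_th = 6.32 V, R_th = 1.39 kΩ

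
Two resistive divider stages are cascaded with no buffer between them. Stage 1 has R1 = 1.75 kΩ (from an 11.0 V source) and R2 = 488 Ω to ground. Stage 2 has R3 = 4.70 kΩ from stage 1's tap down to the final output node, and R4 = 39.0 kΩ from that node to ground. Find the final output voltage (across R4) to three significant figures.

Stage 2 presents R3+R4 = 43700 Ω as a load on stage 1's tap.
Stage 1's lower leg becomes R2‖(R3+R4) = 482.6 Ω, so V_mid = 11.0 × 482.6/2233 = 2.378 V.
Stage 2 is itself unloaded: V_out = V_mid × R4/(R3+R4) = 2.378 × 39000/43700 = 2.12 V.

V_out ≈ 2.12 V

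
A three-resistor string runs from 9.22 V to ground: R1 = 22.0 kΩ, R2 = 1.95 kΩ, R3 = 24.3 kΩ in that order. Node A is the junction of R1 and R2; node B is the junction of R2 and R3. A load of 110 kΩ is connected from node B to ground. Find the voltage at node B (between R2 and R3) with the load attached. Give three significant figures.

At node B, R3 is in parallel with the load: R3‖R_L = 19.90 kΩ.
Below node A the resistance is R2 + (R3‖R_L) = 21.85 kΩ, so V_A = 9.22 × 21.85/43.85 = 4.595 V.
Then V_B = V_A × (R3‖R_L)/(R2 + R3‖R_L) = 4.595 × 19.90/21.85 = 4.18 V.

V ≈ 4.18 V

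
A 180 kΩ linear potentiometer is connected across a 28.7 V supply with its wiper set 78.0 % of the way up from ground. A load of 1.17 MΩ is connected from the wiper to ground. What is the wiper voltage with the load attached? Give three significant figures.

The wiper splits the pot into (1−α)R = 39.60 kΩ above and αR = 140.4 kΩ below.
Lower section ‖ load = 125.4 kΩ.
V_wiper = 28.7 × 125.4/(39.60 + 125.4) = 21.8 V.

V ≈ 21.8 V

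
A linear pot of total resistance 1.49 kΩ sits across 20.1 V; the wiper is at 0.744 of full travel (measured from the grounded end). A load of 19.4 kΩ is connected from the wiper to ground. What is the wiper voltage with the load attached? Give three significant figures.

V ≈ 14.7 V

The wiper splits the pot into (1−α)R = 381.4 Ω above and αR = 1109 Ω below.
Lower section ‖ load = 1049 Ω.
V_wiper = 20.1 × 1049/(381.4 + 1049) = 14.7 V.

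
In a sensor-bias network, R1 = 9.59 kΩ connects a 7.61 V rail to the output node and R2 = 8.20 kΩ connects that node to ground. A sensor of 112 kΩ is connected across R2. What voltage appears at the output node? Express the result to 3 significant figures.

The load sits in parallel with R2: R2‖R_L = (8.20 × 112) / (8.20 + 112) = 7.641 kΩ.
V_out = 7.61 × 7.641 / (9.59 + 7.641) = 7.61 × 7.641/17.23 = 3.37 V.
(Unloaded it would have been 3.51 V.)

V_out ≈ 3.37 V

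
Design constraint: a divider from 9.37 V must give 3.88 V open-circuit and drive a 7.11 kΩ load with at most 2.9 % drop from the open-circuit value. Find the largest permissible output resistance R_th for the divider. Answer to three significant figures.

R_th ≤ 212 Ω

Loading drop = R_th/(R_th + R_L) ≤ 0.0290, so R_th ≤ R_L · ε/(1−ε) = 7.11 kΩ × 0.0290/0.9710 = 212 Ω.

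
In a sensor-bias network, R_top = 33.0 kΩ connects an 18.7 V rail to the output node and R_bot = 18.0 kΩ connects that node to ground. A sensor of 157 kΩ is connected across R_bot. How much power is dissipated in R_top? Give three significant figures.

Total resistance from the source is R_top + (R_bot‖R_L) = 49.15 kΩ, so I = 18.7/49.15 kΩ = 0.3805 mA.
P = I²·R_top = (0.3805 mA)² × 33.0 kΩ = 4.78 mW.

P ≈ 4.78 mW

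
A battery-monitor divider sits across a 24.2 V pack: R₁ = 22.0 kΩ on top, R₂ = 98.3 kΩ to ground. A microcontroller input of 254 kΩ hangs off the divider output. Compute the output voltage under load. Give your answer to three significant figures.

V_out ≈ 18.5 V

The load sits in parallel with R₂: R₂‖R_L = (98.3 × 254) / (98.3 + 254) = 70.87 kΩ.
V_out = 24.2 × 70.87 / (22.0 + 70.87) = 24.2 × 70.87/92.87 = 18.5 V.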